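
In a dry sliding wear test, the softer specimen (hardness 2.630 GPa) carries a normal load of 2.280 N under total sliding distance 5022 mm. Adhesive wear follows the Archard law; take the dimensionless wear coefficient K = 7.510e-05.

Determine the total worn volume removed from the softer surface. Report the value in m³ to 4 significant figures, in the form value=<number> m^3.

Intermediate values are printed rounded. Each operation maintains full float precision, and a single final rounding: 4 significant digits.
Convert: Distance covered L = 5022 mm = 5.022 m.
Convert: Hardness H = 2.630 GPa = 2.630e+09 Pa.
In SI base units: W = 2.280 N, H = 2.630e+09 Pa, K = 7.510e-05.
Archard volume V = K·W·L/H = 7.510e-05 · 2.280 · 5.022 / 2.630e+09 = 3.270e-13 m³.

value=3.270e-13 m^3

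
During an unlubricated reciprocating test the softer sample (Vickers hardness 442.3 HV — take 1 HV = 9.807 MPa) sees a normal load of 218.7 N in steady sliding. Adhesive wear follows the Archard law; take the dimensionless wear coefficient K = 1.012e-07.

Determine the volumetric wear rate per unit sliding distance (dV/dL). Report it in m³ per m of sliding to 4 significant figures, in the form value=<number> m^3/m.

value=5.102e-15 m^3/m

All working math carries exact precision. Intermediate values are printed rounded, and one final rounding, at 4 significant digits.
Convert: Hardness H = 442.3 HV × 9.807 MPa/HV = 4338 MPa = 4.338e+09 Pa.
As SI base values: W = 218.7 N, H = 4.338e+09 Pa, K = 1.012e-07.
Wear rate dV/dL = K·W/H (independent of L): 1.012e-07 · 218.7 / 4.338e+09 = 5.102e-15 m³/m.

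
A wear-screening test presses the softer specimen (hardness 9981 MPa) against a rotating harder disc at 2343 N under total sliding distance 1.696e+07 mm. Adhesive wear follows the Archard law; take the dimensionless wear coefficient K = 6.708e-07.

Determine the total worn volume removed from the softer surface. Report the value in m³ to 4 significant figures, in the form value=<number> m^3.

Each operation maintains full float precision, and displayed values are rounded; rounded once at the end to four significant digits.
Convert: The distance L = 1.696e+07 mm = 1.696e+04 m.
Convert: Hardness H = 9981 MPa = 9.981e+09 Pa.
SI base units throughout: W = 2343 N, H = 9.981e+09 Pa, K = 6.708e-07.
Archard relation: V = K·W·L/H = 6.708e-07 · 2343 · 1.696e+04 / 9.981e+09 = 2.671e-09 m³.

value=2.671e-09 m^3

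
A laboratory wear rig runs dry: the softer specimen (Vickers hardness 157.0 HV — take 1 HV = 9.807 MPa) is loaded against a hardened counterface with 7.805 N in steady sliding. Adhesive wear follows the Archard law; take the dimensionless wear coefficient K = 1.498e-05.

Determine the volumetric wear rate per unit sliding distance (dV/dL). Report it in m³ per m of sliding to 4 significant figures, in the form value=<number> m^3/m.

value=7.594e-14 m^3/m

All working math runs at full float precision — intermediates are shown rounded, and rounded once at the end, at four significant figures.
Convert: Hardness H = 157.0 HV × 9.807 MPa/HV = 1540 MPa = 1.540e+09 Pa.
Expressed in SI base units: W = 7.805 N, H = 1.540e+09 Pa, K = 1.498e-05.
Volumetric rate dV/dL = K·W/H, so: 1.498e-05 · 7.805 / 1.540e+09 = 7.594e-14 m³/m.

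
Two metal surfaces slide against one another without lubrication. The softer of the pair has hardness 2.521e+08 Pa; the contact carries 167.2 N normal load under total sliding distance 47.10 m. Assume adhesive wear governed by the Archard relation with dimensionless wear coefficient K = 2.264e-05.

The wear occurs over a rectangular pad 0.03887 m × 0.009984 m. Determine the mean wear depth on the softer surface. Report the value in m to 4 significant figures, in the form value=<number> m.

Intermediate values are displayed rounded. The algebra maintains exact precision. Rounded once at the end, at four significant digits.
Convert: Contact area A = 0.03887 m × 0.009984 m = 3.881e-04 m².
Expressed in SI base units: W = 167.2 N, H = 2.521e+08 Pa, K = 2.264e-05.
Wear volume V = K·W·L/H = 2.264e-05 · 167.2 · 47.10 / 2.521e+08 = 7.072e-10 m³.
Wear depth h = V/A = 7.072e-10 / 3.881e-04 = 1.822e-06 m.

value=1.822e-06 m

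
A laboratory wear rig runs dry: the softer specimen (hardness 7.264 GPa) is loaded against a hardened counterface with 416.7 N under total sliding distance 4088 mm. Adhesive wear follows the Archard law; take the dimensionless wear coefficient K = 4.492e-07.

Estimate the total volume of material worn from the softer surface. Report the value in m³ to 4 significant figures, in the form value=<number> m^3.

Intermediate values are printed rounded; every step holds exact precision. Rounded once at the end, at four significant digits.
Convert: Path length L = 4088 mm = 4.088 m.
Convert: Hardness H = 7.264 GPa = 7.264e+09 Pa.
In SI base units: W = 416.7 N, H = 7.264e+09 Pa, K = 4.492e-07.
Worn volume V = K·W·L/H = 4.492e-07 · 416.7 · 4.088 / 7.264e+09 = 1.053e-13 m³.

value=1.053e-13 m^3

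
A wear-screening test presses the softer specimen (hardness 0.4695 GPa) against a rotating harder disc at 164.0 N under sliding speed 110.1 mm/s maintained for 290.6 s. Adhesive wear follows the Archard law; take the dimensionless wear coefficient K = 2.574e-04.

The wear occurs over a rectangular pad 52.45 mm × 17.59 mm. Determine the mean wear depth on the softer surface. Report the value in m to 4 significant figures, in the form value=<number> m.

value=3.118e-06 m

Intermediates appear rounded, and the computation maintains full precision, and rounded just once to four significant digits.
Convert: Sliding speed v = 110.1 mm/s = 0.1101 m/s. Distance covered L = v·t = 0.1101 m/s × 290.6 s = 32.00 m.
Convert: Hardness H = 0.4695 GPa = 4.695e+08 Pa.
Convert: Pad sides 52.45 mm × 17.59 mm = 0.05245 m × 0.01759 m. Contact area A = 0.05245 m × 0.01759 m = 9.226e-04 m².
Expressed in SI base units: W = 164.0 N, H = 4.695e+08 Pa, K = 2.574e-04.
By Archard's law, V = K·W·L/H = 2.574e-04 · 164.0 · 32.00 / 4.695e+08 = 2.877e-09 m³.
Depth h = V/A = 2.877e-09 / 9.226e-04 = 3.118e-06 m.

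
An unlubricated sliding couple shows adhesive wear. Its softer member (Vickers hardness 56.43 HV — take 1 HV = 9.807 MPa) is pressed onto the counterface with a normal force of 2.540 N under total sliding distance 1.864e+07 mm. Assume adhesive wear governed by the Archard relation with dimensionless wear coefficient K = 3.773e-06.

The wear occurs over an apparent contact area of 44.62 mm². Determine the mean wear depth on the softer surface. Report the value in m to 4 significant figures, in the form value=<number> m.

value=7.234e-06 m

Intermediate values are printed rounded; every step keeps full precision; a lone final rounding to 4 significant figures.
Convert: Path length L = 1.864e+07 mm = 1.864e+04 m.
Convert: Hardness H = 56.43 HV × 9.807 MPa/HV = 553.4 MPa = 5.534e+08 Pa.
Convert: Contact area A = 44.62 mm² = 4.462e-05 m².
Collected in SI base units: W = 2.540 N, H = 5.534e+08 Pa, K = 3.773e-06.
Archard relation: V = K·W·L/H = 3.773e-06 · 2.540 · 1.864e+04 / 5.534e+08 = 3.228e-10 m³.
Depth h = V/A = 3.228e-10 / 4.462e-05 = 7.234e-06 m.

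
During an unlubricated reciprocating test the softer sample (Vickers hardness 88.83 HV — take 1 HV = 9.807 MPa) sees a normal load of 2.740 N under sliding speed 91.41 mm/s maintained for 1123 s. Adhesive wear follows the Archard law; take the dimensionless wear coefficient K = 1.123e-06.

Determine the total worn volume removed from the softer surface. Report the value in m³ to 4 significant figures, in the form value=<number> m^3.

Intermediate values are displayed rounded — each operation carries full float precision; one last rounding, at four significant digits.
Convert: Sliding speed v = 91.41 mm/s = 0.09141 m/s. Total distance L = v·t = 0.09141 m/s × 1123 s = 102.7 m.
Convert: Hardness H = 88.83 HV × 9.807 MPa/HV = 871.2 MPa = 8.712e+08 Pa.
Working in SI base units: W = 2.740 N, H = 8.712e+08 Pa, K = 1.123e-06.
Archard volume V = K·W·L/H = 1.123e-06 · 2.740 · 102.7 / 8.712e+08 = 3.626e-13 m³.

value=3.626e-13 m^3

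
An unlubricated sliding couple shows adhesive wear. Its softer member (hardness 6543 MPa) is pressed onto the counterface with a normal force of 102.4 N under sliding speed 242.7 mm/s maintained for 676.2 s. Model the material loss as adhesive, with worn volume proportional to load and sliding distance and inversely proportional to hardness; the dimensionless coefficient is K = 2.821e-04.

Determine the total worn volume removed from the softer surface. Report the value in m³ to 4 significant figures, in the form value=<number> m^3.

Intermediates are printed rounded. The algebra keeps exact precision. Rounded just once, at four significant figures.
Convert: Sliding speed v = 242.7 mm/s = 0.2427 m/s. Total distance L = v·t = 0.2427 m/s × 676.2 s = 164.1 m.
Convert: Hardness H = 6543 MPa = 6.543e+09 Pa.
In SI base units: W = 102.4 N, H = 6.543e+09 Pa, K = 2.821e-04.
Wear volume V = K·W·L/H = 2.821e-04 · 102.4 · 164.1 / 6.543e+09 = 7.246e-10 m³.

value=7.246e-10 m^3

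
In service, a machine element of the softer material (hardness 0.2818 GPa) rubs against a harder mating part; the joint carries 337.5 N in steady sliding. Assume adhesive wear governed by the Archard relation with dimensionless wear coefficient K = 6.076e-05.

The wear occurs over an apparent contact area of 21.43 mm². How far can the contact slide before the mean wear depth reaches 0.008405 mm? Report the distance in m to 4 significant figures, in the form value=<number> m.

value=2.475 m

Intermediates are shown rounded, and the computation keeps full precision. Rounded once at the end to 4 significant digits.
Convert: Hardness H = 0.2818 GPa = 2.818e+08 Pa.
Convert: Contact area A = 21.43 mm² = 2.143e-05 m².
Convert: Depth limit h_lim = 0.008405 mm = 8.405e-06 m.
In SI base units, W = 337.5 N, H = 2.818e+08 Pa, K = 6.076e-05.
Limit volume V_lim = h_lim·A = 8.405e-06 · 2.143e-05 = 1.801e-10 m³.
Inverting, life L = V_lim·H/(K·W) = 1.801e-10 · 2.818e+08 / (6.076e-05 · 337.5) = 2.475 m.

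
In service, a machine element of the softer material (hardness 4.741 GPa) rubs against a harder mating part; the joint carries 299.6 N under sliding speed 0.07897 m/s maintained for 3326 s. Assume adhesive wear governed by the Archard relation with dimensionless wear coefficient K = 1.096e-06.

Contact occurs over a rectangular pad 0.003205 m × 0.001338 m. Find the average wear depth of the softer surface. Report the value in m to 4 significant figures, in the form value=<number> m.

value=4.242e-06 m

All arithmetic holds full precision, and intermediates are displayed rounded; one final rounding, at four significant digits.
Path length L = v·t = 0.07897 m/s × 3326 s = 262.7 m.
Hardness H = 4.741 GPa = 4.741e+09 Pa.
Contact area A = 0.003205 m × 0.001338 m = 4.288e-06 m².
As SI base values: W = 299.6 N, H = 4.741e+09 Pa, K = 1.096e-06.
Worn volume V = K·W·L/H = 1.096e-06 · 299.6 · 262.7 / 4.741e+09 = 1.819e-11 m³.
Average depth h = V/A = 1.819e-11 / 4.288e-06 = 4.242e-06 m.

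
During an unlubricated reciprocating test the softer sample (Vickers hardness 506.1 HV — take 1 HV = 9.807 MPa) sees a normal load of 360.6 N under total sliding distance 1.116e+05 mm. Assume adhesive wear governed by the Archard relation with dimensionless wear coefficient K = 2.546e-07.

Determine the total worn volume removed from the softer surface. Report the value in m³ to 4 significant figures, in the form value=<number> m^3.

Each operation carries full float precision; intermediates are shown rounded — rounded once at the end: four significant digits.
Convert: The distance L = 1.116e+05 mm = 111.6 m.
Convert: Hardness H = 506.1 HV × 9.807 MPa/HV = 4963 MPa = 4.963e+09 Pa.
SI base units throughout: W = 360.6 N, H = 4.963e+09 Pa, K = 2.546e-07.
The Archard volume V = K·W·L/H = 2.546e-07 · 360.6 · 111.6 / 4.963e+09 = 2.064e-12 m³.

value=2.064e-12 m^3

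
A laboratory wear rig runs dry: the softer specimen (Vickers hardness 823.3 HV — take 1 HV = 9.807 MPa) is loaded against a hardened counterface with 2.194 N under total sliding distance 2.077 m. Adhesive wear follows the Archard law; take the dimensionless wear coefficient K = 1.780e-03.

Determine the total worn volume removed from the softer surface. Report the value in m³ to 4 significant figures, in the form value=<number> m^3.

Intermediates appear rounded; the algebra maintains exact precision — a lone final rounding, at 4 significant figures.
Convert: Hardness H = 823.3 HV × 9.807 MPa/HV = 8074 MPa = 8.074e+09 Pa.
Collected in SI base units: W = 2.194 N, H = 8.074e+09 Pa, K = 1.780e-03.
By Archard's law, V = K·W·L/H = 1.780e-03 · 2.194 · 2.077 / 8.074e+09 = 1.005e-12 m³.

value=1.005e-12 m^3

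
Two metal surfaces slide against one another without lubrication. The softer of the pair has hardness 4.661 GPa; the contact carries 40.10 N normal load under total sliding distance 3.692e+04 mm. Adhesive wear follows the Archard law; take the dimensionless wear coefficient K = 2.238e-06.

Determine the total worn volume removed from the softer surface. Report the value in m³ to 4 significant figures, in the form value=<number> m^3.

value=7.109e-13 m^3

Quoted intermediates are rounded. The algebra maintains full precision, and one last rounding: 4 significant figures.
Distance covered L = 3.692e+04 mm = 36.92 m.
Hardness H = 4.661 GPa = 4.661e+09 Pa.
As SI base values: W = 40.10 N, H = 4.661e+09 Pa, K = 2.238e-06.
Apply Archard: V = K·W·L/H = 2.238e-06 · 40.10 · 36.92 / 4.661e+09 = 7.109e-13 m³.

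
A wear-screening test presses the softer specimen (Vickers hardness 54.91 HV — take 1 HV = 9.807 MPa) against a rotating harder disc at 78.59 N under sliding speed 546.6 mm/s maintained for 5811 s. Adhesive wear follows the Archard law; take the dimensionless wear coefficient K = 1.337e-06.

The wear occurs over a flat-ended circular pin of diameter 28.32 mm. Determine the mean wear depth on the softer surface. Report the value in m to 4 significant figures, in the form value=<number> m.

All arithmetic keeps full float precision, and the intermediates are shown rounded. Rounded just once: 4 significant digits.
Convert: Sliding speed v = 546.6 mm/s = 0.5466 m/s. Distance L = v·t = 0.5466 m/s × 5811 s = 3176 m.
Convert: Hardness H = 54.91 HV × 9.807 MPa/HV = 538.5 MPa = 5.385e+08 Pa.
Convert: Pin diameter d = 28.32 mm = 0.02832 m. Contact area A = π·d²/4 = π·(0.02832 m)²/4 = 6.299e-04 m².
As SI base values: W = 78.59 N, H = 5.385e+08 Pa, K = 1.337e-06.
The Archard volume V = K·W·L/H = 1.337e-06 · 78.59 · 3176 / 5.385e+08 = 6.198e-10 m³.
Depth h = V/A = 6.198e-10 / 6.299e-04 = 9.839e-07 m.

value=9.839e-07 m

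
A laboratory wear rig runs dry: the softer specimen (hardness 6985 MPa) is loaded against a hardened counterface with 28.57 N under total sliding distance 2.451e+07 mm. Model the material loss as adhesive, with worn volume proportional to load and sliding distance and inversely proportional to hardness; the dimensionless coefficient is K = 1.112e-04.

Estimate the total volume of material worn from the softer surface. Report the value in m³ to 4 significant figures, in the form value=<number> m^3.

Each operation runs at full precision. The intermediates are shown rounded — a lone final rounding: four significant digits.
Convert: Sliding distance L = 2.451e+07 mm = 2.451e+04 m.
Convert: Hardness H = 6985 MPa = 6.985e+09 Pa.
In SI base units, W = 28.57 N, H = 6.985e+09 Pa, K = 1.112e-04.
Apply Archard: V = K·W·L/H = 1.112e-04 · 28.57 · 2.451e+04 / 6.985e+09 = 1.115e-08 m³.

value=1.115e-08 m^3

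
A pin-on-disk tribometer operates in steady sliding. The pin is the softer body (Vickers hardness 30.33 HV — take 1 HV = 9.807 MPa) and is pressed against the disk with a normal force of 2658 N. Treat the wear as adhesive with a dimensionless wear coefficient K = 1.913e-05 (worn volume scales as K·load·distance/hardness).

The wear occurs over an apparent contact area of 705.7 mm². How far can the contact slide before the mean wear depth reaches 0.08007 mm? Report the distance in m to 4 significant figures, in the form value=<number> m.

value=330.5 m

The intermediates are printed rounded. All arithmetic holds exact precision. Rounded once at the end to 4 significant digits.
Convert: Hardness H = 30.33 HV × 9.807 MPa/HV = 297.4 MPa = 2.974e+08 Pa.
Convert: Contact area A = 705.7 mm² = 7.057e-04 m².
Convert: Depth limit h_lim = 0.08007 mm = 8.007e-05 m.
Restated in SI base units: W = 2658 N, H = 2.974e+08 Pa, K = 1.913e-05.
Wearable volume V_lim = h_lim·A = 8.007e-05 · 7.057e-04 = 5.651e-08 m³.
Life L = V_lim·H/(K·W) = 5.651e-08 · 2.974e+08 / (1.913e-05 · 2658) = 330.5 m.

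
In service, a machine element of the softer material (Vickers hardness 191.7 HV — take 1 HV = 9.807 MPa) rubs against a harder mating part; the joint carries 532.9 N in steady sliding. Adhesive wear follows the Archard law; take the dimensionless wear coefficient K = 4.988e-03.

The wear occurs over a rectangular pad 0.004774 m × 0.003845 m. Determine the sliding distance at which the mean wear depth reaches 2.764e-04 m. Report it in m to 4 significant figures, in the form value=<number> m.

The computation holds full float precision. The intermediates are shown rounded. Rounded just once: 4 significant digits.
Hardness H = 191.7 HV × 9.807 MPa/HV = 1880 MPa = 1.880e+09 Pa.
Contact area A = 0.004774 m × 0.003845 m = 1.836e-05 m².
Working in SI base units: W = 532.9 N, H = 1.880e+09 Pa, K = 4.988e-03.
Allowed volume V_lim = h_lim·A = 2.764e-04 · 1.836e-05 = 5.074e-09 m³.
Inverting, life L = V_lim·H/(K·W) = 5.074e-09 · 1.880e+09 / (4.988e-03 · 532.9) = 3.588 m.

value=3.588 m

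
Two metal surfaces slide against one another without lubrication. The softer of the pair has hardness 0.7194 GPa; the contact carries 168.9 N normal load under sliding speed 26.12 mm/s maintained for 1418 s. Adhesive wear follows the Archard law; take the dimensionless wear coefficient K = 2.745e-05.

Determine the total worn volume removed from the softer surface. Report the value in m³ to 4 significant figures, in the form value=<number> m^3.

Intermediates are displayed rounded — every step runs at exact precision. Rounded once at the end: 4 significant figures.
Convert: Sliding speed v = 26.12 mm/s = 0.02612 m/s. Total distance L = v·t = 0.02612 m/s × 1418 s = 37.04 m.
Convert: Hardness H = 0.7194 GPa = 7.194e+08 Pa.
Expressed in SI base units: W = 168.9 N, H = 7.194e+08 Pa, K = 2.745e-05.
Volume removed: V = K·W·L/H = 2.745e-05 · 168.9 · 37.04 / 7.194e+08 = 2.387e-10 m³.

value=2.387e-10 m^3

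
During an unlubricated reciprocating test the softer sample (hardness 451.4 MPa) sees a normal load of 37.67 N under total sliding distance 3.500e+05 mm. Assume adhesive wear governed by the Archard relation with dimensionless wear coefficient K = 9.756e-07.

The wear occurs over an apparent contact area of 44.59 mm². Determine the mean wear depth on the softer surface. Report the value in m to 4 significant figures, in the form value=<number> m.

The algebra holds full precision — printed values are rounded; a single final rounding, at four significant digits.
Convert: The distance L = 3.500e+05 mm = 350.0 m.
Convert: Hardness H = 451.4 MPa = 4.514e+08 Pa.
Convert: Contact area A = 44.59 mm² = 4.459e-05 m².
Restated in SI base units: W = 37.67 N, H = 4.514e+08 Pa, K = 9.756e-07.
Archard relation: V = K·W·L/H = 9.756e-07 · 37.67 · 350.0 / 4.514e+08 = 2.850e-11 m³.
Depth of wear h = V/A = 2.850e-11 / 4.459e-05 = 6.391e-07 m.

value=6.391e-07 m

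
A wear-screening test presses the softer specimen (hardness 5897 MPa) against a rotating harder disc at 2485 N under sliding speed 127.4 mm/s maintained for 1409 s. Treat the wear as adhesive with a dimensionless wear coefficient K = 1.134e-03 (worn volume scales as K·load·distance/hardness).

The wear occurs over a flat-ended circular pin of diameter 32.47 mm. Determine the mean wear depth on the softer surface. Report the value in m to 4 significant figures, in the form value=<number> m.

value=1.036e-04 m

The computation holds exact precision; quoted intermediates are rounded. Rounded once at the end: four significant figures.
Convert: Sliding speed v = 127.4 mm/s = 0.1274 m/s. Total distance L = v·t = 0.1274 m/s × 1409 s = 179.5 m.
Convert: Hardness H = 5897 MPa = 5.897e+09 Pa.
Convert: Pin diameter d = 32.47 mm = 0.03247 m. Contact area A = π·d²/4 = π·(0.03247 m)²/4 = 8.280e-04 m².
Working in SI base units: W = 2485 N, H = 5.897e+09 Pa, K = 1.134e-03.
Volume removed: V = K·W·L/H = 1.134e-03 · 2485 · 179.5 / 5.897e+09 = 8.578e-08 m³.
Mean wear depth h = V/A = 8.578e-08 / 8.280e-04 = 1.036e-04 m.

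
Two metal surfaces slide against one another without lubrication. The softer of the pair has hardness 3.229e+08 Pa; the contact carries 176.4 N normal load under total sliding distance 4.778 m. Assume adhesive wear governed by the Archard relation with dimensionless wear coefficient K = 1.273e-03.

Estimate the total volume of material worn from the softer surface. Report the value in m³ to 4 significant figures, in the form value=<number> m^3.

The algebra holds full float precision; intermediate values are printed rounded, and one last rounding to four significant figures.
In SI base units: W = 176.4 N, H = 3.229e+08 Pa, K = 1.273e-03.
Volume removed: V = K·W·L/H = 1.273e-03 · 176.4 · 4.778 / 3.229e+08 = 3.323e-09 m³.

value=3.323e-09 m^3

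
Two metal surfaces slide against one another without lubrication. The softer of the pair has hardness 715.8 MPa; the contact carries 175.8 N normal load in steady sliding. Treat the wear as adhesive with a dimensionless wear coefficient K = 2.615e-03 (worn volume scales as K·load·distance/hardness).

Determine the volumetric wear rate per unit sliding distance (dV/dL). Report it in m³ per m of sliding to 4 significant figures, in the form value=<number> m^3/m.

value=6.422e-10 m^3/m

Intermediate values are shown rounded; all working math runs at exact precision. Rounded just once, at four significant digits.
Hardness H = 715.8 MPa = 7.158e+08 Pa.
Restated in SI base units: W = 175.8 N, H = 7.158e+08 Pa, K = 2.615e-03.
The wear rate dV/dL = K·W/H, per unit distance: 2.615e-03 · 175.8 / 7.158e+08 = 6.422e-10 m³/m.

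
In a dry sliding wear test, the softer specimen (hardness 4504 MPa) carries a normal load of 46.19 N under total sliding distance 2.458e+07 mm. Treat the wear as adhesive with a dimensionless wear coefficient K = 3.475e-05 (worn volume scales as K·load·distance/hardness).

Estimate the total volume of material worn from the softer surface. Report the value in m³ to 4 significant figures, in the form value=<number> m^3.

Quoted intermediates are rounded. Each operation keeps full float precision — a single final rounding to 4 significant digits.
Convert: Sliding distance L = 2.458e+07 mm = 2.458e+04 m.
Convert: Hardness H = 4504 MPa = 4.504e+09 Pa.
In SI base units, W = 46.19 N, H = 4.504e+09 Pa, K = 3.475e-05.
Apply Archard: V = K·W·L/H = 3.475e-05 · 46.19 · 2.458e+04 / 4.504e+09 = 8.760e-09 m³.

value=8.760e-09 m^3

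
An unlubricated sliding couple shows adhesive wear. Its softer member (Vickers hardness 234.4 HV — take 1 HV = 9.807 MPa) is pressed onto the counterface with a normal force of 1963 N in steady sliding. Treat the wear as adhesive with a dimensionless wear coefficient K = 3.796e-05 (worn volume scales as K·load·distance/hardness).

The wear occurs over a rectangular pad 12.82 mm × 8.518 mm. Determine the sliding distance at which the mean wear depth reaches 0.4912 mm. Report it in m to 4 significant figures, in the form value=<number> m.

Each operation holds full precision — quoted intermediates are rounded, and one final rounding, at 4 significant digits.
Convert: Hardness H = 234.4 HV × 9.807 MPa/HV = 2299 MPa = 2.299e+09 Pa.
Convert: Pad sides 12.82 mm × 8.518 mm = 0.01282 m × 0.008518 m. Contact area A = 0.01282 m × 0.008518 m = 1.092e-04 m².
Convert: Depth limit h_lim = 0.4912 mm = 4.912e-04 m.
In SI base units, W = 1963 N, H = 2.299e+09 Pa, K = 3.796e-05.
At the depth limit, V_lim = h_lim·A = 4.912e-04 · 1.092e-04 = 5.364e-08 m³.
Sliding life L = V_lim·H/(K·W) = 5.364e-08 · 2.299e+09 / (3.796e-05 · 1963) = 1655 m.

value=1655 m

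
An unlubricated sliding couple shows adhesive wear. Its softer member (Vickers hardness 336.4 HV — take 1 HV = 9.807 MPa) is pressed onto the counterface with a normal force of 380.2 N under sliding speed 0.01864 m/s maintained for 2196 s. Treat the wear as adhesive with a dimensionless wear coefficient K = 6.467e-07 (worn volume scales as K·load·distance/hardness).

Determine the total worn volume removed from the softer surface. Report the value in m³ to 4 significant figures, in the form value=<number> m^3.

Each operation holds full precision — intermediate values are displayed rounded; one final rounding: 4 significant digits.
Convert: Distance covered L = v·t = 0.01864 m/s × 2196 s = 40.93 m.
Convert: Hardness H = 336.4 HV × 9.807 MPa/HV = 3299 MPa = 3.299e+09 Pa.
SI base units throughout: W = 380.2 N, H = 3.299e+09 Pa, K = 6.467e-07.
The Archard volume V = K·W·L/H = 6.467e-07 · 380.2 · 40.93 / 3.299e+09 = 3.051e-12 m³.

value=3.051e-12 m^3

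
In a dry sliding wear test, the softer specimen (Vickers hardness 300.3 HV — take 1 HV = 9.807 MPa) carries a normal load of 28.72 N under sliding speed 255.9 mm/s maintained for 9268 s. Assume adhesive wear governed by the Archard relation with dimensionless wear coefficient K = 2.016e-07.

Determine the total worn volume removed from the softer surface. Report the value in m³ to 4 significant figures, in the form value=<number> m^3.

value=4.663e-12 m^3

The intermediates appear rounded. Each operation holds full precision, and a lone final rounding, at 4 significant figures.
Sliding speed v = 255.9 mm/s = 0.2559 m/s. The distance L = v·t = 0.2559 m/s × 9268 s = 2372 m.
Hardness H = 300.3 HV × 9.807 MPa/HV = 2945 MPa = 2.945e+09 Pa.
Working in SI base units: W = 28.72 N, H = 2.945e+09 Pa, K = 2.016e-07.
The Archard volume V = K·W·L/H = 2.016e-07 · 28.72 · 2372 / 2.945e+09 = 4.663e-12 m³.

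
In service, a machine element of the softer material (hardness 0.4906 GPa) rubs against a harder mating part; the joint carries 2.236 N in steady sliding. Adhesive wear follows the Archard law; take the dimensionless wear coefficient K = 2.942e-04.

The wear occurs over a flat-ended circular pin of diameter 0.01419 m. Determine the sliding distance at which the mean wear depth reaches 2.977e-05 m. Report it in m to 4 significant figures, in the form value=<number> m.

value=3511 m

Displayed values are rounded, and the algebra maintains full precision, and a single final rounding to 4 significant figures.
Hardness H = 0.4906 GPa = 4.906e+08 Pa.
Contact area A = π·d²/4 = π·(0.01419 m)²/4 = 1.581e-04 m².
Restated in SI base units: W = 2.236 N, H = 4.906e+08 Pa, K = 2.942e-04.
Allowed volume V_lim = h_lim·A = 2.977e-05 · 1.581e-04 = 4.708e-09 m³.
Life L = V_lim·H/(K·W) = 4.708e-09 · 4.906e+08 / (2.942e-04 · 2.236) = 3511 m.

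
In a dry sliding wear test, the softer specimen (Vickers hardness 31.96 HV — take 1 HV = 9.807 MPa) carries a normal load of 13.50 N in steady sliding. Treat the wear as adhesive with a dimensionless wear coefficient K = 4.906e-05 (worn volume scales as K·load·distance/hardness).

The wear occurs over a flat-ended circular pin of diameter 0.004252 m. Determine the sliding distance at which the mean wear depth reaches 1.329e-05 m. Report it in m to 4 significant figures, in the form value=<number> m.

value=89.31 m

All arithmetic maintains exact precision. Intermediates are shown rounded. Rounded once at the end: four significant digits.
Convert: Hardness H = 31.96 HV × 9.807 MPa/HV = 313.4 MPa = 3.134e+08 Pa.
Convert: Contact area A = π·d²/4 = π·(0.004252 m)²/4 = 1.420e-05 m².
Restated in SI base units: W = 13.50 N, H = 3.134e+08 Pa, K = 4.906e-05.
Permissible volume V_lim = h_lim·A = 1.329e-05 · 1.420e-05 = 1.887e-10 m³.
Sliding life L = V_lim·H/(K·W) = 1.887e-10 · 3.134e+08 / (4.906e-05 · 13.50) = 89.31 m.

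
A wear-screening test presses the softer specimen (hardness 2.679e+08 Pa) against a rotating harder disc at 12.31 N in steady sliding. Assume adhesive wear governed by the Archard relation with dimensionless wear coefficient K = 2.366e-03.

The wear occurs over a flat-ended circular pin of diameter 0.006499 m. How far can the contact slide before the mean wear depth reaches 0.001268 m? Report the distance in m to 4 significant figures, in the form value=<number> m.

value=386.9 m

Printed values are rounded, and the algebra keeps full float precision. Rounded just once: 4 significant digits.
Convert: Contact area A = π·d²/4 = π·(0.006499 m)²/4 = 3.317e-05 m².
Restated in SI base units: W = 12.31 N, H = 2.679e+08 Pa, K = 2.366e-03.
At the depth limit, V_lim = h_lim·A = 0.001268 · 3.317e-05 = 4.206e-08 m³.
So the life L = V_lim·H/(K·W) = 4.206e-08 · 2.679e+08 / (2.366e-03 · 12.31) = 386.9 m.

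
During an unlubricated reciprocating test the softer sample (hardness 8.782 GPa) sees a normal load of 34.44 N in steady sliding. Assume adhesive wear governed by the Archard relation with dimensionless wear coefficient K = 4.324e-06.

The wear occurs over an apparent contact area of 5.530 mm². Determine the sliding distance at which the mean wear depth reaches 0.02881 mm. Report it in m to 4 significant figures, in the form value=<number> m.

value=9395 m

The intermediates are printed rounded — each operation keeps full precision; rounded once at the end: four significant figures.
Convert: Hardness H = 8.782 GPa = 8.782e+09 Pa.
Convert: Contact area A = 5.530 mm² = 5.530e-06 m².
Convert: Depth limit h_lim = 0.02881 mm = 2.881e-05 m.
Restated in SI base units: W = 34.44 N, H = 8.782e+09 Pa, K = 4.324e-06.
Permissible volume V_lim = h_lim·A = 2.881e-05 · 5.530e-06 = 1.593e-10 m³.
Thus life L = V_lim·H/(K·W) = 1.593e-10 · 8.782e+09 / (4.324e-06 · 34.44) = 9395 m.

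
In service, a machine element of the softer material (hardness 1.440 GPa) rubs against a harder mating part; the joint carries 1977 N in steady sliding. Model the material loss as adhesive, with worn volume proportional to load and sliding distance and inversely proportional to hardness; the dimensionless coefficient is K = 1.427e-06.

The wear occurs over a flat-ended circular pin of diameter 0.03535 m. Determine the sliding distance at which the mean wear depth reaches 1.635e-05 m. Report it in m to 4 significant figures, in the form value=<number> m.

The computation holds full float precision. Displayed values are rounded; rounded once at the end, at four significant figures.
Convert: Hardness H = 1.440 GPa = 1.440e+09 Pa.
Convert: Contact area A = π·d²/4 = π·(0.03535 m)²/4 = 9.815e-04 m².
Expressed in SI base units: W = 1977 N, H = 1.440e+09 Pa, K = 1.427e-06.
Permissible volume V_lim = h_lim·A = 1.635e-05 · 9.815e-04 = 1.605e-08 m³.
Sliding life L = V_lim·H/(K·W) = 1.605e-08 · 1.440e+09 / (1.427e-06 · 1977) = 8191 m.

value=8191 m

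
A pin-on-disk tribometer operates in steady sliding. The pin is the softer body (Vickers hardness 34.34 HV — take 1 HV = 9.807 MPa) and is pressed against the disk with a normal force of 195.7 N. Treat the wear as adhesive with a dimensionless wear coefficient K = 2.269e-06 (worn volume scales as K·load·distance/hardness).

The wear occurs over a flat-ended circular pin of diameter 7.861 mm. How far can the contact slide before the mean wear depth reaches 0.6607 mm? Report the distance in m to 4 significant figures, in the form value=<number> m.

value=2.432e+04 m

Each operation carries full precision. Intermediates are printed rounded, and a single final rounding: 4 significant figures.
Convert: Hardness H = 34.34 HV × 9.807 MPa/HV = 336.8 MPa = 3.368e+08 Pa.
Convert: Pin diameter d = 7.861 mm = 0.007861 m. Contact area A = π·d²/4 = π·(0.007861 m)²/4 = 4.853e-05 m².
Convert: Depth limit h_lim = 0.6607 mm = 6.607e-04 m.
As SI base values: W = 195.7 N, H = 3.368e+08 Pa, K = 2.269e-06.
Wearable volume V_lim = h_lim·A = 6.607e-04 · 4.853e-05 = 3.207e-08 m³.
Life L = V_lim·H/(K·W) = 3.207e-08 · 3.368e+08 / (2.269e-06 · 195.7) = 2.432e+04 m.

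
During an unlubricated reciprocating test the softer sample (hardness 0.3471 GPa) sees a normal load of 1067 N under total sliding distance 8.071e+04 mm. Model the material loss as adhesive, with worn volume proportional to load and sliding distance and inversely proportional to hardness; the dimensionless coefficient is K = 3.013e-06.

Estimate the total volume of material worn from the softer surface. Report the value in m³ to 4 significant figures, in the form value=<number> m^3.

value=7.475e-10 m^3

Intermediate values are shown rounded, and each operation carries exact precision. Rounded just once: four significant figures.
Convert: Distance covered L = 8.071e+04 mm = 80.71 m.
Convert: Hardness H = 0.3471 GPa = 3.471e+08 Pa.
Restated in SI base units: W = 1067 N, H = 3.471e+08 Pa, K = 3.013e-06.
Archard relation: V = K·W·L/H = 3.013e-06 · 1067 · 80.71 / 3.471e+08 = 7.475e-10 m³.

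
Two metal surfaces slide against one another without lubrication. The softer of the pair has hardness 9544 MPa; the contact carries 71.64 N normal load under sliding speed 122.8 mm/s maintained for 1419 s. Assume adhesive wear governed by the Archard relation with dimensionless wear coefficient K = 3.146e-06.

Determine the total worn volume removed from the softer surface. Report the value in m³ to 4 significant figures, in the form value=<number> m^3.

The computation keeps exact precision, and quoted intermediates are rounded; one final rounding, at four significant figures.
Sliding speed v = 122.8 mm/s = 0.1228 m/s. The distance L = v·t = 0.1228 m/s × 1419 s = 174.3 m.
Hardness H = 9544 MPa = 9.544e+09 Pa.
Working in SI base units: W = 71.64 N, H = 9.544e+09 Pa, K = 3.146e-06.
Apply Archard: V = K·W·L/H = 3.146e-06 · 71.64 · 174.3 / 9.544e+09 = 4.115e-12 m³.

value=4.115e-12 m^3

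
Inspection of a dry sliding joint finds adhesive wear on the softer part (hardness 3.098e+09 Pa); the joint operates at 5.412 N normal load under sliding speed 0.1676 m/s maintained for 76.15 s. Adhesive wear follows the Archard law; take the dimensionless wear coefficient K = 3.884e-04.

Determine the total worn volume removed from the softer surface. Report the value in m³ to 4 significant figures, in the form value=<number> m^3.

value=8.660e-12 m^3

Each operation maintains full precision, and intermediates are displayed rounded, and rounded once at the end to four significant digits.
Convert: Distance L = v·t = 0.1676 m/s × 76.15 s = 12.76 m.
Working in SI base units: W = 5.412 N, H = 3.098e+09 Pa, K = 3.884e-04.
Apply Archard: V = K·W·L/H = 3.884e-04 · 5.412 · 12.76 / 3.098e+09 = 8.660e-12 m³.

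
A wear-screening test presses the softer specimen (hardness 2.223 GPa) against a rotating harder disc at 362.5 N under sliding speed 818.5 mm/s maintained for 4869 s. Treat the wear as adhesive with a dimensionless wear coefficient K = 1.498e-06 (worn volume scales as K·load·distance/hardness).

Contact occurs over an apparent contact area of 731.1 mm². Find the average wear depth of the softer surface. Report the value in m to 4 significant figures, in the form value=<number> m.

All working math keeps full precision, and intermediates appear rounded; one final rounding to 4 significant figures.
Sliding speed v = 818.5 mm/s = 0.8185 m/s. Distance covered L = v·t = 0.8185 m/s × 4869 s = 3985 m.
Hardness H = 2.223 GPa = 2.223e+09 Pa.
Contact area A = 731.1 mm² = 7.311e-04 m².
In SI base units: W = 362.5 N, H = 2.223e+09 Pa, K = 1.498e-06.
Worn volume V = K·W·L/H = 1.498e-06 · 362.5 · 3985 / 2.223e+09 = 9.735e-10 m³.
Mean wear depth h = V/A = 9.735e-10 / 7.311e-04 = 1.332e-06 m.

value=1.332e-06 m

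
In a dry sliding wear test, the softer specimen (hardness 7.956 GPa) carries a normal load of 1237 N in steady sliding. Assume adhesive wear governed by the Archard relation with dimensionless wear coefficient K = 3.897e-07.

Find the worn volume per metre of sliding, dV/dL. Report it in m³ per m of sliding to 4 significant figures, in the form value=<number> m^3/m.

Intermediates appear rounded — all arithmetic carries exact precision. Rounded just once, at 4 significant figures.
Hardness H = 7.956 GPa = 7.956e+09 Pa.
SI base units throughout: W = 1237 N, H = 7.956e+09 Pa, K = 3.897e-07.
Rate of wear dV/dL = K·W/H: 3.897e-07 · 1237 / 7.956e+09 = 6.059e-14 m³/m.

value=6.059e-14 m^3/m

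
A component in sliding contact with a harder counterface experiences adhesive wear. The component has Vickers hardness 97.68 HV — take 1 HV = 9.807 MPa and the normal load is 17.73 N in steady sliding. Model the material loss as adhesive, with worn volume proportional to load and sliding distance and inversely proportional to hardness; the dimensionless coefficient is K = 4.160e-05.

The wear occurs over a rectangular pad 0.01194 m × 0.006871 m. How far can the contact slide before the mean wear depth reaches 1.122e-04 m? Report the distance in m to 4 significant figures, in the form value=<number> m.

Each operation maintains full float precision. Intermediates appear rounded. Rounded just once: 4 significant figures.
Convert: Hardness H = 97.68 HV × 9.807 MPa/HV = 957.9 MPa = 9.579e+08 Pa.
Convert: Contact area A = 0.01194 m × 0.006871 m = 8.204e-05 m².
SI base units throughout: W = 17.73 N, H = 9.579e+08 Pa, K = 4.160e-05.
Wearable volume V_lim = h_lim·A = 1.122e-04 · 8.204e-05 = 9.205e-09 m³.
Thus life L = V_lim·H/(K·W) = 9.205e-09 · 9.579e+08 / (4.160e-05 · 17.73) = 1.196e+04 m.

value=1.196e+04 m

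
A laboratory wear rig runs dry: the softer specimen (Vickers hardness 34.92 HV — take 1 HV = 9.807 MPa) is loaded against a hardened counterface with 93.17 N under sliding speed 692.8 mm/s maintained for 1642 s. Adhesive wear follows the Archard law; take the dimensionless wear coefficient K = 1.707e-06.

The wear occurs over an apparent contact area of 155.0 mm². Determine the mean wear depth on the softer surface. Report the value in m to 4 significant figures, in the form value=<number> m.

value=3.408e-06 m

The intermediates are shown rounded. The computation holds full float precision, and rounded just once to 4 significant digits.
Convert: Sliding speed v = 692.8 mm/s = 0.6928 m/s. Sliding distance L = v·t = 0.6928 m/s × 1642 s = 1138 m.
Convert: Hardness H = 34.92 HV × 9.807 MPa/HV = 342.5 MPa = 3.425e+08 Pa.
Convert: Contact area A = 155.0 mm² = 1.550e-04 m².
Collected in SI base units: W = 93.17 N, H = 3.425e+08 Pa, K = 1.707e-06.
Archard relation: V = K·W·L/H = 1.707e-06 · 93.17 · 1138 / 3.425e+08 = 5.283e-10 m³.
Mean wear depth h = V/A = 5.283e-10 / 1.550e-04 = 3.408e-06 m.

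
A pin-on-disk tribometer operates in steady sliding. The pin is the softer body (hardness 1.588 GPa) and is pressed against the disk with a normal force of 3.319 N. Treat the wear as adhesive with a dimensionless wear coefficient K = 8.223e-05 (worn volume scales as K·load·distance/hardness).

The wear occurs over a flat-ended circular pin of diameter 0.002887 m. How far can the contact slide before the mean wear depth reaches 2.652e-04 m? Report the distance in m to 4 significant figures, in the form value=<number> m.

value=1.010e+04 m

Intermediate values appear rounded; the algebra keeps full precision. Rounded once at the end to 4 significant figures.
Convert: Hardness H = 1.588 GPa = 1.588e+09 Pa.
Convert: Contact area A = π·d²/4 = π·(0.002887 m)²/4 = 6.546e-06 m².
Collected in SI base units: W = 3.319 N, H = 1.588e+09 Pa, K = 8.223e-05.
At the depth limit, V_lim = h_lim·A = 2.652e-04 · 6.546e-06 = 1.736e-09 m³.
So the life L = V_lim·H/(K·W) = 1.736e-09 · 1.588e+09 / (8.223e-05 · 3.319) = 1.010e+04 m.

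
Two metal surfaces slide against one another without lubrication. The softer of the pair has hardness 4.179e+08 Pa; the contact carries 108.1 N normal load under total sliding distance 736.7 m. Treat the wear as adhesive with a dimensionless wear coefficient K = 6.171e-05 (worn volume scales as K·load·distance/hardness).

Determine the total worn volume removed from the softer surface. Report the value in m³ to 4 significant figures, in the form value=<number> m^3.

All working math runs at exact precision. Intermediate values are displayed rounded, and one last rounding: 4 significant digits.
As SI base values: W = 108.1 N, H = 4.179e+08 Pa, K = 6.171e-05.
By Archard's law, V = K·W·L/H = 6.171e-05 · 108.1 · 736.7 / 4.179e+08 = 1.176e-08 m³.

value=1.176e-08 m^3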